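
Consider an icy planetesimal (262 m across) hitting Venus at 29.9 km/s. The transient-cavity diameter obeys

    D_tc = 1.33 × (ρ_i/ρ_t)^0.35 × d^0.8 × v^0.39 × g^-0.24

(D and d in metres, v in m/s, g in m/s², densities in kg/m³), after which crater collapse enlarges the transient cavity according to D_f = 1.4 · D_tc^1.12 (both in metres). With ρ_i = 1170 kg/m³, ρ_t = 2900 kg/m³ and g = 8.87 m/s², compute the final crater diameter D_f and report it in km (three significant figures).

D_f ≈ 9.94 km

v = 29900 m/s.
(ρ_i/ρ_t)^0.35 = (1170/2900)^0.35 = 0.7278
d^0.8 = 262^0.8 = 86.03
v^0.39 = 29900^0.39 = 55.66
g^-0.24 = 8.87^-0.24 = 0.5922
D_tc = 1.33 × 0.7278 × 86.03 × 55.66 × 0.5922 = 2745 m
D_f = 1.4 × (2745)^1.12 = 9938 m
     = 9.938 km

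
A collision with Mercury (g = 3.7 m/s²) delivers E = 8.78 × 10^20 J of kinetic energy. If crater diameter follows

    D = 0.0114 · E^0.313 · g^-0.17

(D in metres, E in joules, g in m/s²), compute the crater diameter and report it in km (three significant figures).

D ≈ 32.8 km

E^0.313 = (8.78 × 10^20)^0.313 = 3.592 × 10^6
g^-0.17 = 3.7^-0.17 = 0.8006
D = 0.0114 × 3.592 × 10^6 × 0.8006 = 32784 m
   = 32.78 km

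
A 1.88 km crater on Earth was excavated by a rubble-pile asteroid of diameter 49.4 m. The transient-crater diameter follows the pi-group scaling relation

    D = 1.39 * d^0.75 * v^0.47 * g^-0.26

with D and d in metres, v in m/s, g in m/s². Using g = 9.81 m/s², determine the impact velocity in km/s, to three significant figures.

v ≈ 32.2 km/s

Rearranging for v: v = [D / (1.39 · 49.4^0.75 · 9.81^-0.26)]^(1/0.47).
D = 1880 m.
49.4^0.75 = 18.63
9.81^-0.26 = 0.5523
Denominator = 1.39 × 18.63 × 0.5523 = 14.30
D / 14.30 = 1880 / 14.30 = 131.5
v = 131.5^(1/0.47) = 131.5^2.1277 = 32243 m/s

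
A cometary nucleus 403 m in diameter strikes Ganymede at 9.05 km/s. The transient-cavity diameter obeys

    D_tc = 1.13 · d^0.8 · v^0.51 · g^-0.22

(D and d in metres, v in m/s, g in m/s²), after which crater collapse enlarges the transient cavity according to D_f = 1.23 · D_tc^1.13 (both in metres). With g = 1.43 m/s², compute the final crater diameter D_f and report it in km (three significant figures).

D_f ≈ 55.8 km

v = 9050 m/s.
d^0.8 = 403^0.8 = 121.4
v^0.51 = 9050^0.51 = 104.2
g^-0.22 = 1.43^-0.22 = 0.9243
D_tc = 1.13 × 121.4 × 104.2 × 0.9243 = 13210 m
D_f = 1.23 × (13210)^1.13 = 55786 m
     = 55.79 km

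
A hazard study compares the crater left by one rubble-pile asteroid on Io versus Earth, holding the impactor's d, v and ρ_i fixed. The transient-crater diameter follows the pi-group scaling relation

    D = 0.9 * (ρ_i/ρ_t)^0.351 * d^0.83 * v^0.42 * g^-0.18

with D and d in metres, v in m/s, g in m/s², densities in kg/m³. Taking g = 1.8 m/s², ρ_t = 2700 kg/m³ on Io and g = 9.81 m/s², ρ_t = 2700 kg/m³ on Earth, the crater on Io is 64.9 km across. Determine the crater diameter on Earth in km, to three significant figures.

The impactor-only factors (d, v, ρ_i) cancel in the ratio, leaving D_Earth/D_Io = (g_Earth/g_Io)^-0.18 · (ρ_t,Io/ρ_t,Earth)^0.351.
(9.81/1.8)^-0.18 = 5.450^-0.18 = 0.7370
(2700/2700)^0.351 = 1.000^0.351 = 1.000
Ratio = 0.7370 × 1.000 = 0.7370
D_Earth = 0.7370 × 64.9 km = 47.8 km

D ≈ 47.8 km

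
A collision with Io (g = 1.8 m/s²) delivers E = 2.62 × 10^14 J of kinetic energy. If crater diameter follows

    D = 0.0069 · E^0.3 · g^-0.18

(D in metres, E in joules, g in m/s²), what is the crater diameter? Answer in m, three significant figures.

D ≈ 131 m

E^0.3 = (2.62 × 10^14)^0.3 = 2.116 × 10^4
g^-0.18 = 1.8^-0.18 = 0.8996
D = 0.0069 × 2.116 × 10^4 × 0.8996 = 131.3 m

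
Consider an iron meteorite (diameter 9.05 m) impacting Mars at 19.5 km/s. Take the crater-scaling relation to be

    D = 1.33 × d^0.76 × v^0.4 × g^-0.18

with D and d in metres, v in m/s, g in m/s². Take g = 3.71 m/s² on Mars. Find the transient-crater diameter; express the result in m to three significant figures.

In SI units: v = 19500 m/s.
d^0.76 = 9.05^0.76 = 5.334
v^0.4 = 19500^0.4 = 52.00
g^-0.18 = 3.71^-0.18 = 0.7898
D = 1.33 × 5.334 × 52.00 × 0.7898 = 291.4 m

D ≈ 291 m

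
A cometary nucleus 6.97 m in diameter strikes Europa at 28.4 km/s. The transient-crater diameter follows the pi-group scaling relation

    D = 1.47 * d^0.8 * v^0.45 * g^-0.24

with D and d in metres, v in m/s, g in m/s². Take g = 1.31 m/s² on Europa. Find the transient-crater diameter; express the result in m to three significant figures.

In SI units: v = 28400 m/s.
d^0.8 = 6.97^0.8 = 4.727
v^0.45 = 28400^0.45 = 100.9
g^-0.24 = 1.31^-0.24 = 0.9372
D = 1.47 × 4.727 × 100.9 × 0.9372 = 657.1 m

D ≈ 657 m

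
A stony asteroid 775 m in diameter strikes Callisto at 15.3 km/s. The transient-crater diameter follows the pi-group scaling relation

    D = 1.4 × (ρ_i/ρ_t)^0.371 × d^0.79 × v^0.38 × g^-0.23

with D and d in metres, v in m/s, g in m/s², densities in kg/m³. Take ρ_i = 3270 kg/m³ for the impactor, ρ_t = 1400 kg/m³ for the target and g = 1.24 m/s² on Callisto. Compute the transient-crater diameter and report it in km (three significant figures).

D ≈ 13.6 km

In SI units: v = 15300 m/s.
(ρ_i/ρ_t)^0.371 = (3270/1400)^0.371 = 1.370
d^0.79 = 775^0.79 = 191.7
v^0.38 = 15300^0.38 = 38.92
g^-0.23 = 1.24^-0.23 = 0.9517
D = 1.4 × 1.370 × 191.7 × 38.92 × 0.9517 = 13619 m
   = 13.62 km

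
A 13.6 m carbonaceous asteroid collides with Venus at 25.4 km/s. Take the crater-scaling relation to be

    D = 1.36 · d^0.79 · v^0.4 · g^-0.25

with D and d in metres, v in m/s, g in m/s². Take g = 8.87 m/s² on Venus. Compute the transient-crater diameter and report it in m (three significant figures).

D ≈ 358 m

In SI units: v = 25400 m/s.
d^0.79 = 13.6^0.79 = 7.861
v^0.4 = 25400^0.4 = 57.80
g^-0.25 = 8.87^-0.25 = 0.5795
D = 1.36 × 7.861 × 57.80 × 0.5795 = 358.1 m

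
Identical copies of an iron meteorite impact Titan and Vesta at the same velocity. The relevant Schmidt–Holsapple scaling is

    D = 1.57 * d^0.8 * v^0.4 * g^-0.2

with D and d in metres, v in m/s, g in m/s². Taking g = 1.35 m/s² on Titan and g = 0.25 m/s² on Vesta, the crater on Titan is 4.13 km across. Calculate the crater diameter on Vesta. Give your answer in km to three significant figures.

All impactor-dependent factors cancel in the ratio, leaving D_Vesta/D_Titan = (g_Vesta/g_Titan)^-0.2.
(0.25/1.35)^-0.2 = 0.1852^-0.2 = 1.401
D_Vesta = 1.401 × 4.13 km = 5.79 km

D ≈ 5.79 km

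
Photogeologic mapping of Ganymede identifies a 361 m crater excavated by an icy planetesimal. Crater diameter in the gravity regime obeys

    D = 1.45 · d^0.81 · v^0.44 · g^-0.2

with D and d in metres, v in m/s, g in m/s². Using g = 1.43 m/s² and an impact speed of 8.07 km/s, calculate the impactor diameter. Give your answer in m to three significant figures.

Rearranging for d: d = [D / (1.45 · 8070^0.44 · 1.43^-0.2)]^(1/0.81).
8070^0.44 = 52.36
1.43^-0.2 = 0.9310
Denominator = 1.45 × 52.36 × 0.9310 = 70.68
D / 70.68 = 361 / 70.68 = 5.108
d = 5.108^(1/0.81) = 5.108^1.2346 = 7.489 m

d ≈ 7.49 m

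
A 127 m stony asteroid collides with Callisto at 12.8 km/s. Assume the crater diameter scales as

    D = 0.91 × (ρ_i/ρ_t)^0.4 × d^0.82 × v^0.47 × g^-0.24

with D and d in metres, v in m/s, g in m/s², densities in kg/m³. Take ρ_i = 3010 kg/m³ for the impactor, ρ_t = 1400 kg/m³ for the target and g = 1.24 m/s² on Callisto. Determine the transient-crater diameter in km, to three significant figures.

In SI units: v = 12800 m/s.
(ρ_i/ρ_t)^0.4 = (3010/1400)^0.4 = 1.358
d^0.82 = 127^0.82 = 53.10
v^0.47 = 12800^0.47 = 85.19
g^-0.24 = 1.24^-0.24 = 0.9497
D = 0.91 × 1.358 × 53.10 × 85.19 × 0.9497 = 5309 m
   = 5.309 km

D ≈ 5.31 km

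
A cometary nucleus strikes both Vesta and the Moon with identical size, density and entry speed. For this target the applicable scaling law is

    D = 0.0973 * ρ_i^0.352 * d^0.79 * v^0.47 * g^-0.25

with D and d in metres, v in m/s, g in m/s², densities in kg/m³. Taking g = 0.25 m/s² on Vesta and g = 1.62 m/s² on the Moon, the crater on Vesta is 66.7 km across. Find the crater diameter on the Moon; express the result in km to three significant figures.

All impactor-dependent factors cancel in the ratio, leaving D_Moon/D_Vesta = (g_Moon/g_Vesta)^-0.25.
(1.62/0.25)^-0.25 = 6.480^-0.25 = 0.6268
D_Moon = 0.6268 × 66.7 km = 41.8 km

D ≈ 41.8 km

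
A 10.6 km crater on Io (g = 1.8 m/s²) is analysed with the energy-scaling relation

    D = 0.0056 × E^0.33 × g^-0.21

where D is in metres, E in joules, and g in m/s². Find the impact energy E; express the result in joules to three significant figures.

Rearranging: E = [D / (0.0056 · g^-0.21)]^(1/0.33).
D = 10600 m.
g^-0.21 = 1.8^-0.21 = 0.8839
D / (0.0056 × 0.8839) = 10600 / (4.950 × 10^-3) = 2.141 × 10^6
E = (2.141 × 10^6)^3.0303 = 1.526 × 10^19 J

E ≈ 1.53 × 10^19 J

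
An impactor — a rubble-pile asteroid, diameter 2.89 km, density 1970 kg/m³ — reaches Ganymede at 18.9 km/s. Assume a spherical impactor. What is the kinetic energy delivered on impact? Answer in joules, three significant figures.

E ≈ 4.45 × 10^21 J

d = 2890 m; v = 18900 m/s.
Mass m = (π/6) ρ d³ = (π/6) × 1970 × (2890)³ = 2.490 × 10^13 kg
E = ½ m v² = 0.5 × 2.490 × 10^13 × (18900)² = 4.447 × 10^21 J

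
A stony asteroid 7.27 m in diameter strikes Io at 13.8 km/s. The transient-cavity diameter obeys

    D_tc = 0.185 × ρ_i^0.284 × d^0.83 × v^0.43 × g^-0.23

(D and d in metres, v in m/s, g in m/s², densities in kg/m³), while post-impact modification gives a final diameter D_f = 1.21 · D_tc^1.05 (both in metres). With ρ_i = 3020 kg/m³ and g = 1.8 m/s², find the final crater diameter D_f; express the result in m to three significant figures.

v = 13800 m/s.
ρ_i^0.284 = 3020^0.284 = 9.735
d^0.83 = 7.27^0.83 = 5.189
v^0.43 = 13800^0.43 = 60.28
g^-0.23 = 1.8^-0.23 = 0.8735
D_tc = 0.185 × 9.735 × 5.189 × 60.28 × 0.8735 = 492.1 m
D_f = 1.21 × (492.1)^1.05 = 811.8 m

D_f ≈ 812 m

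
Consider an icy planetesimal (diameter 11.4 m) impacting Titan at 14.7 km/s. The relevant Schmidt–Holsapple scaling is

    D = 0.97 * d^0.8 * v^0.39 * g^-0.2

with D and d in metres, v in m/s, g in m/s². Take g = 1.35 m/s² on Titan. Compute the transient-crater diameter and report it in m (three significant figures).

D ≈ 270 m

In SI units: v = 14700 m/s.
d^0.8 = 11.4^0.8 = 7.007
v^0.39 = 14700^0.39 = 42.19
g^-0.2 = 1.35^-0.2 = 0.9417
D = 0.97 × 7.007 × 42.19 × 0.9417 = 270.0 m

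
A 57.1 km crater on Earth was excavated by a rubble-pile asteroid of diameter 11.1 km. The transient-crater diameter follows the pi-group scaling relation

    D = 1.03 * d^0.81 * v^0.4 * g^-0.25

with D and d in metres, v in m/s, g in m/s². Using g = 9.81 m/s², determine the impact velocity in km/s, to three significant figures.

v ≈ 19.4 km/s

Rearranging for v: v = [D / (1.03 · 11100^0.81 · 9.81^-0.25)]^(1/0.4).
D = 57100 m.
11100^0.81 = 1891
9.81^-0.25 = 0.5650
Denominator = 1.03 × 1891 × 0.5650 = 1100
D / 1100 = 57100 / 1100 = 51.91
v = 51.91^(1/0.4) = 51.91^2.5 = 19415 m/s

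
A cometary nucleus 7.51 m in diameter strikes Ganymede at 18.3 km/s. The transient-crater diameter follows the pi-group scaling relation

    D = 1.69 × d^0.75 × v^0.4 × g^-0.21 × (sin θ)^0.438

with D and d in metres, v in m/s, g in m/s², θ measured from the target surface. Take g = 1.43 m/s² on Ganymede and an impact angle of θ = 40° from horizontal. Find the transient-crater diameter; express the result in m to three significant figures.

D ≈ 297 m

In SI units: v = 18300 m/s.
d^0.75 = 7.51^0.75 = 4.537
v^0.4 = 18300^0.4 = 50.70
g^-0.21 = 1.43^-0.21 = 0.9276
(sin 40°)^0.438 = 0.6428^0.438 = 0.8240
D = 1.69 × 4.537 × 50.70 × 0.9276 × 0.8240 = 297.1 m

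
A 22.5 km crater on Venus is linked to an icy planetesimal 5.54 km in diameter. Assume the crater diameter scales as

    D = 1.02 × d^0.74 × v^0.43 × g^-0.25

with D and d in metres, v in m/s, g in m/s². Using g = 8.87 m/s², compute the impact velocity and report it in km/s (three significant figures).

Rearranging for v: v = [D / (1.02 · 5540^0.74 · 8.87^-0.25)]^(1/0.43).
D = 22500 m.
5540^0.74 = 589.1
8.87^-0.25 = 0.5795
Denominator = 1.02 × 589.1 × 0.5795 = 348.2
D / 348.2 = 22500 / 348.2 = 64.62
v = 64.62^(1/0.43) = 64.62^2.3256 = 16225 m/s

v ≈ 16.2 km/s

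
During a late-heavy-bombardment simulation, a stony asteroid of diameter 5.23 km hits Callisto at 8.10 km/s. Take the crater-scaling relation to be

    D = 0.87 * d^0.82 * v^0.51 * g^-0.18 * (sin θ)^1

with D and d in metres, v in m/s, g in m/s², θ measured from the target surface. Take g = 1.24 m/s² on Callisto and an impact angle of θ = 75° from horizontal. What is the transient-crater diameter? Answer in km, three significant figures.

D ≈ 89.2 km

In SI units: d = 5230 m, v = 8100 m/s.
d^0.82 = 5230^0.82 = 1120
v^0.51 = 8100^0.51 = 98.48
g^-0.18 = 1.24^-0.18 = 0.9620
(sin 75°)^1 = 0.9659^1 = 0.9659
D = 0.87 × 1120 × 98.48 × 0.9620 × 0.9659 = 89165 m
   = 89.16 km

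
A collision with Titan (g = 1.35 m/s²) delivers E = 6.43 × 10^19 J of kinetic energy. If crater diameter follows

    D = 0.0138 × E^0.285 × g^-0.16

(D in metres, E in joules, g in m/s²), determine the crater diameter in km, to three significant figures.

E^0.285 = (6.43 × 10^19)^0.285 = 4.419 × 10^5
g^-0.16 = 1.35^-0.16 = 0.9531
D = 0.0138 × 4.419 × 10^5 × 0.9531 = 5812 m
   = 5.812 km

D ≈ 5.81 km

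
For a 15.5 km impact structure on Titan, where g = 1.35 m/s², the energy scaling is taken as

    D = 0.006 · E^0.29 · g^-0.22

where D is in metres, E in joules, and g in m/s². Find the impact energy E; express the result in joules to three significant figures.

E ≈ 1.62 × 10^22 J

Rearranging: E = [D / (0.006 · g^-0.22)]^(1/0.29).
D = 15500 m.
g^-0.22 = 1.35^-0.22 = 0.9361
D / (0.006 × 0.9361) = 15500 / (5.617 × 10^-3) = 2.759 × 10^6
E = (2.759 × 10^6)^3.4483 = 1.620 × 10^22 J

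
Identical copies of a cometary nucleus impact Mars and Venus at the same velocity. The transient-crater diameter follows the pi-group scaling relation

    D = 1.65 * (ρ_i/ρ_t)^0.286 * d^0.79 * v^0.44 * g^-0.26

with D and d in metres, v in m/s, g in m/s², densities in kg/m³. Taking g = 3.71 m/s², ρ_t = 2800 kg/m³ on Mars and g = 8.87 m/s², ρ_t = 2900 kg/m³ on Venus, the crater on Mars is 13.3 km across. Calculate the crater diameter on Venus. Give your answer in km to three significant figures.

The impactor-only factors (d, v, ρ_i) cancel in the ratio, leaving D_Venus/D_Mars = (g_Venus/g_Mars)^-0.26 · (ρ_t,Mars/ρ_t,Venus)^0.286.
(8.87/3.71)^-0.26 = 2.391^-0.26 = 0.7972
(2800/2900)^0.286 = 0.9655^0.286 = 0.9900
Ratio = 0.7972 × 0.9900 = 0.7892
D_Venus = 0.7892 × 13.3 km = 10.5 km

D ≈ 10.5 km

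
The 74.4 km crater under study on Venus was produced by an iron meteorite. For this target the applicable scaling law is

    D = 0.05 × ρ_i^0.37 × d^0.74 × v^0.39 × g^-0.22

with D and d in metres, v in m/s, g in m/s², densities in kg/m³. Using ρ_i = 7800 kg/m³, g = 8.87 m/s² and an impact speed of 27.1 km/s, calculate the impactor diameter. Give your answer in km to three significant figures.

Rearranging for d: d = [D / (0.05 · 7800^0.37 · 27100^0.39 · 8.87^-0.22)]^(1/0.74).
D = 74400 m.
7800^0.37 = 27.55
27100^0.39 = 53.56
8.87^-0.22 = 0.6187
Denominator = 0.05 × 27.55 × 53.56 × 0.6187 = 45.65
D / 45.65 = 74400 / 45.65 = 1630
d = 1630^(1/0.74) = 1630^1.3514 = 21926 m

d ≈ 21.9 km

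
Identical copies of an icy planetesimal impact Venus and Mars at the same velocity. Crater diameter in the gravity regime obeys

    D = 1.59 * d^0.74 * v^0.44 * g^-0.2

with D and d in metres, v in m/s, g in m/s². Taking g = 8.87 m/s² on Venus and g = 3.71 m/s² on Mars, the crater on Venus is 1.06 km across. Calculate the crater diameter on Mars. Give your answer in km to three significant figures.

All impactor-dependent factors cancel in the ratio, leaving D_Mars/D_Venus = (g_Mars/g_Venus)^-0.2.
(3.71/8.87)^-0.2 = 0.4183^-0.2 = 1.190
D_Mars = 1.190 × 1.06 km = 1.26 km

D ≈ 1.26 km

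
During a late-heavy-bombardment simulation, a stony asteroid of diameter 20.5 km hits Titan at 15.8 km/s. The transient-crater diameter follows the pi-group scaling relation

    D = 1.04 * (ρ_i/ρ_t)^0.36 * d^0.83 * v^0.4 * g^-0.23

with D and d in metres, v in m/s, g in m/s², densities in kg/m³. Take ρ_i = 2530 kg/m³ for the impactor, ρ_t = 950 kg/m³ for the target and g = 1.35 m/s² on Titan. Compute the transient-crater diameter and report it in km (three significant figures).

In SI units: d = 20500 m, v = 15800 m/s.
(ρ_i/ρ_t)^0.36 = (2530/950)^0.36 = 1.423
d^0.83 = 20500^0.83 = 3791
v^0.4 = 15800^0.4 = 47.80
g^-0.23 = 1.35^-0.23 = 0.9333
D = 1.04 × 1.423 × 3791 × 47.80 × 0.9333 = 2.503 × 10^5 m
   = 250.3 km

D ≈ 250 km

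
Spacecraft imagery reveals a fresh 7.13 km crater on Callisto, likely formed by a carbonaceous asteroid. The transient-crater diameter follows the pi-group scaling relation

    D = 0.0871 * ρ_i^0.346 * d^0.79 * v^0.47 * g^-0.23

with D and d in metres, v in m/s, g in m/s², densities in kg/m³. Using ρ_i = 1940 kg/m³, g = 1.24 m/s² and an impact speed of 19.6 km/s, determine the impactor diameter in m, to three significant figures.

d ≈ 179 m

Rearranging for d: d = [D / (0.0871 · 1940^0.346 · 19600^0.47 · 1.24^-0.23)]^(1/0.79).
D = 7130 m.
1940^0.346 = 13.73
19600^0.47 = 104.1
1.24^-0.23 = 0.9517
Denominator = 0.0871 × 13.73 × 104.1 × 0.9517 = 118.5
D / 118.5 = 7130 / 118.5 = 60.17
d = 60.17^(1/0.79) = 60.17^1.2658 = 178.8 m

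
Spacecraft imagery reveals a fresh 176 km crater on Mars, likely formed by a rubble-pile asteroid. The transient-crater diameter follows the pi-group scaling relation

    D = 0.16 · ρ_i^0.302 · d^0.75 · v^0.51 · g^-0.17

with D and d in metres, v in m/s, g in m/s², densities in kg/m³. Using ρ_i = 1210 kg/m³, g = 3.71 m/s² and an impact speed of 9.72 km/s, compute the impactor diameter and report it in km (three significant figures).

Rearranging for d: d = [D / (0.16 · 1210^0.302 · 9720^0.51 · 3.71^-0.17)]^(1/0.75).
D = 176000 m.
1210^0.302 = 8.531
9720^0.51 = 108.1
3.71^-0.17 = 0.8002
Denominator = 0.16 × 8.531 × 108.1 × 0.8002 = 118.1
D / 118.1 = 176000 / 118.1 = 1490
d = 1490^(1/0.75) = 1490^1.3333 = 17014 m

d ≈ 17.0 km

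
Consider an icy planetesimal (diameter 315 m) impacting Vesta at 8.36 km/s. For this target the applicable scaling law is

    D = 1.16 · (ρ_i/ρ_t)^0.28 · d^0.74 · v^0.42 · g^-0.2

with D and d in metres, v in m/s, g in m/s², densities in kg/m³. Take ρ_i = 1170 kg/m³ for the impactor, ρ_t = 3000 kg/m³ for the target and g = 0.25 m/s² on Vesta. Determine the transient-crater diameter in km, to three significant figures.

In SI units: v = 8360 m/s.
(ρ_i/ρ_t)^0.28 = (1170/3000)^0.28 = 0.7682
d^0.74 = 315^0.74 = 70.59
v^0.42 = 8360^0.42 = 44.39
g^-0.2 = 0.25^-0.2 = 1.320
D = 1.16 × 0.7682 × 70.59 × 44.39 × 1.320 = 3686 m
   = 3.686 km

D ≈ 3.69 km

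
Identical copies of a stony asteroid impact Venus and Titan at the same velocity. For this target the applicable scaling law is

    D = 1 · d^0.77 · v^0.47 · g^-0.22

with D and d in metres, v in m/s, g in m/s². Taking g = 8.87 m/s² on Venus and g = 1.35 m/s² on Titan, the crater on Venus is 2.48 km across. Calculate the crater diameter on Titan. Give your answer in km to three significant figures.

D ≈ 3.75 km

All impactor-dependent factors cancel in the ratio, leaving D_Titan/D_Venus = (g_Titan/g_Venus)^-0.22.
(1.35/8.87)^-0.22 = 0.1522^-0.22 = 1.513
D_Titan = 1.513 × 2.48 km = 3.75 km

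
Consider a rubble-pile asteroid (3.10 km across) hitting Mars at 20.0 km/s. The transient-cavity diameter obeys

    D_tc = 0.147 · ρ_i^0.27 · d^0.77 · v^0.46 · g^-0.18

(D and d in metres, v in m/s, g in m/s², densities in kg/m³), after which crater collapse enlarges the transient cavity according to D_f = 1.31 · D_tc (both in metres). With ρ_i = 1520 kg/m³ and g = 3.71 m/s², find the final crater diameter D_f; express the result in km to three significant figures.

D_f ≈ 51.1 km

In SI: d = 3100 m, v = 20000 m/s.
ρ_i^0.27 = 1520^0.27 = 7.229
d^0.77 = 3100^0.77 = 487.9
v^0.46 = 20000^0.46 = 95.16
g^-0.18 = 3.71^-0.18 = 0.7898
D_tc = 0.147 × 7.229 × 487.9 × 95.16 × 0.7898 = 38970 m
D_f = 1.31 × 38970 = 51051 m
     = 51.05 km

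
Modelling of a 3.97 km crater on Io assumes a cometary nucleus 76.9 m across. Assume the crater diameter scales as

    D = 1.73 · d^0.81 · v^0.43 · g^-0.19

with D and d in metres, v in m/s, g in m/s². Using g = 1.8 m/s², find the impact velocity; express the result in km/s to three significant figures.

v ≈ 23.8 km/s

Rearranging for v: v = [D / (1.73 · 76.9^0.81 · 1.8^-0.19)]^(1/0.43).
D = 3970 m.
76.9^0.81 = 33.70
1.8^-0.19 = 0.8943
Denominator = 1.73 × 33.70 × 0.8943 = 52.14
D / 52.14 = 3970 / 52.14 = 76.14
v = 76.14^(1/0.43) = 76.14^2.3256 = 23762 m/s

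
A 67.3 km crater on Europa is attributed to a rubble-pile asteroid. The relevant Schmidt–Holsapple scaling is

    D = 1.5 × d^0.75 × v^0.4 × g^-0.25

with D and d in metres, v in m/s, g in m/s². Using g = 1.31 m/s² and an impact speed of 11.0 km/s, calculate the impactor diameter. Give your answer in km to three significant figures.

d ≈ 12.2 km

Rearranging for d: d = [D / (1.5 · 11000^0.4 · 1.31^-0.25)]^(1/0.75).
D = 67300 m.
11000^0.4 = 41.36
1.31^-0.25 = 0.9347
Denominator = 1.5 × 41.36 × 0.9347 = 57.99
D / 57.99 = 67300 / 57.99 = 1161
d = 1161^(1/0.75) = 1161^1.3333 = 12199 m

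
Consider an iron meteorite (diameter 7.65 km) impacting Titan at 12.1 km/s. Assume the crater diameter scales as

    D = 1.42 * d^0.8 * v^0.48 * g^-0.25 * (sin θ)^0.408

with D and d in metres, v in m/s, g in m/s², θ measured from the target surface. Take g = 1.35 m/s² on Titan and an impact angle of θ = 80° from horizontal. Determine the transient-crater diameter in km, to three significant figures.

D ≈ 153 km

In SI units: d = 7650 m, v = 12100 m/s.
d^0.8 = 7650^0.8 = 1279
v^0.48 = 12100^0.48 = 91.15
g^-0.25 = 1.35^-0.25 = 0.9277
(sin 80°)^0.408 = 0.9848^0.408 = 0.9938
D = 1.42 × 1279 × 91.15 × 0.9277 × 0.9938 = 1.526 × 10^5 m
   = 152.6 km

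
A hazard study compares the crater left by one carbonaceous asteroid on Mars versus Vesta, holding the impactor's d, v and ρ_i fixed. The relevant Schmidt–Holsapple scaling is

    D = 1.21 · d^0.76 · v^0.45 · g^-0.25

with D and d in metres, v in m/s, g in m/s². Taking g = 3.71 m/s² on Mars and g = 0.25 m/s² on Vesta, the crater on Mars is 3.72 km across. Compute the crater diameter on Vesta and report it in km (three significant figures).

All impactor-dependent factors cancel in the ratio, leaving D_Vesta/D_Mars = (g_Vesta/g_Mars)^-0.25.
(0.25/3.71)^-0.25 = 0.06739^-0.25 = 1.963
D_Vesta = 1.963 × 3.72 km = 7.30 km

D ≈ 7.30 km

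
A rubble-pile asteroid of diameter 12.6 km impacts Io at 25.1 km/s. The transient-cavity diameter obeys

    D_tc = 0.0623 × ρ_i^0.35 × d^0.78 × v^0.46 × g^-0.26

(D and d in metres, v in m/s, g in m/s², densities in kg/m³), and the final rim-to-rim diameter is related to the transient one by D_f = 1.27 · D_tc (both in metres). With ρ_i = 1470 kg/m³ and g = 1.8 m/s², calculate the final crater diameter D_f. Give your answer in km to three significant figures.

In SI: d = 12600 m, v = 25100 m/s.
ρ_i^0.35 = 1470^0.35 = 12.84
d^0.78 = 12600^0.78 = 1579
v^0.46 = 25100^0.46 = 105.6
g^-0.26 = 1.8^-0.26 = 0.8583
D_tc = 0.0623 × 12.84 × 1579 × 105.6 × 0.8583 = 1.145 × 10^5 m
D_f = 1.27 × 1.145 × 10^5 = 1.454 × 10^5 m
     = 145.4 km

D_f ≈ 145 km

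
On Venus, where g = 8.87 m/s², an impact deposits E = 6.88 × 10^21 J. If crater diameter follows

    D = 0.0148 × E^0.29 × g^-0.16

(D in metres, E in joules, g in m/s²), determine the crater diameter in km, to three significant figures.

D ≈ 22.5 km

E^0.29 = (6.88 × 10^21)^0.29 = 2.152 × 10^6
g^-0.16 = 8.87^-0.16 = 0.7052
D = 0.0148 × 2.152 × 10^6 × 0.7052 = 22460 m
   = 22.46 km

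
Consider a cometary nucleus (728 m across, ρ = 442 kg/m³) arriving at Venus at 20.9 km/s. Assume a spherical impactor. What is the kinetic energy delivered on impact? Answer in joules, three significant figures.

E ≈ 1.95 × 10^19 J

v = 20900 m/s.
Mass m = (π/6) ρ d³ = (π/6) × 442 × (728)³ = 8.929 × 10^10 kg
E = ½ m v² = 0.5 × 8.929 × 10^10 × (20900)² = 1.950 × 10^19 J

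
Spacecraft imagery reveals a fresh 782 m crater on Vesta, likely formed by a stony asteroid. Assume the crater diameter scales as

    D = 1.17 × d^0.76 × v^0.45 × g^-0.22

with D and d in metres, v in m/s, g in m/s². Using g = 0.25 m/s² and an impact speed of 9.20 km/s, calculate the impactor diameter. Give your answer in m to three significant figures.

Rearranging for d: d = [D / (1.17 · 9200^0.45 · 0.25^-0.22)]^(1/0.76).
9200^0.45 = 60.77
0.25^-0.22 = 1.357
Denominator = 1.17 × 60.77 × 1.357 = 96.48
D / 96.48 = 782 / 96.48 = 8.105
d = 8.105^(1/0.76) = 8.105^1.3158 = 15.69 m

d ≈ 15.7 m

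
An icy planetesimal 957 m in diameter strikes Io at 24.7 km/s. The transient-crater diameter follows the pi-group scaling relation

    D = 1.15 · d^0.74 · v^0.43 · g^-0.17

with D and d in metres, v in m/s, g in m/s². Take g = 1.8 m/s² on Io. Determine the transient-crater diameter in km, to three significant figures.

In SI units: v = 24700 m/s.
d^0.74 = 957^0.74 = 160.6
v^0.43 = 24700^0.43 = 77.42
g^-0.17 = 1.8^-0.17 = 0.9049
D = 1.15 × 160.6 × 77.42 × 0.9049 = 12939 m
   = 12.94 km

D ≈ 12.9 km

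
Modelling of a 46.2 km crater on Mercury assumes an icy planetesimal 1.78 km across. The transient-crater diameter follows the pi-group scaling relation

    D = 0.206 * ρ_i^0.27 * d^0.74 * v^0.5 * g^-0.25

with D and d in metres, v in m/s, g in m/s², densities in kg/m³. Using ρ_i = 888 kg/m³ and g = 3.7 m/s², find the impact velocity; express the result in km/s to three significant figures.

Rearranging for v: v = [D / (0.206 · 888^0.27 · 1780^0.74 · 3.7^-0.25)]^(1/0.5).
D = 46200 m.
888^0.27 = 6.253
1780^0.74 = 254.3
3.7^-0.25 = 0.7210
Denominator = 0.206 × 6.253 × 254.3 × 0.7210 = 236.2
D / 236.2 = 46200 / 236.2 = 195.6
v = 195.6^(1/0.5) = 195.6^2 = 38259 m/s

v ≈ 38.3 km/s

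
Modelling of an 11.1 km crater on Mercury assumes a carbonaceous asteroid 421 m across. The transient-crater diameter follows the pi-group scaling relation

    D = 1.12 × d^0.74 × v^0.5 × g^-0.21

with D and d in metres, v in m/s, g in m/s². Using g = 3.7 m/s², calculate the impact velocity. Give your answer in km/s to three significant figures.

Rearranging for v: v = [D / (1.12 · 421^0.74 · 3.7^-0.21)]^(1/0.5).
D = 11100 m.
421^0.74 = 87.49
3.7^-0.21 = 0.7598
Denominator = 1.12 × 87.49 × 0.7598 = 74.45
D / 74.45 = 11100 / 74.45 = 149.1
v = 149.1^(1/0.5) = 149.1^2 = 22231 m/s

v ≈ 22.2 km/s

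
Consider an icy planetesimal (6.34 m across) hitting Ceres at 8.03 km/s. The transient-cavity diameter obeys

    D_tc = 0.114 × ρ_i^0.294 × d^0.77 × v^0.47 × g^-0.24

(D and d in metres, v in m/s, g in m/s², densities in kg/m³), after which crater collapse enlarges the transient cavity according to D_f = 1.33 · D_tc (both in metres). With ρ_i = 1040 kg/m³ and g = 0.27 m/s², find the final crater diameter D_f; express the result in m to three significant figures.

D_f ≈ 454 m

v = 8030 m/s.
ρ_i^0.294 = 1040^0.294 = 7.709
d^0.77 = 6.34^0.77 = 4.146
v^0.47 = 8030^0.47 = 68.43
g^-0.24 = 0.27^-0.24 = 1.369
D_tc = 0.114 × 7.709 × 4.146 × 68.43 × 1.369 = 341.3 m
D_f = 1.33 × 341.3 = 453.9 m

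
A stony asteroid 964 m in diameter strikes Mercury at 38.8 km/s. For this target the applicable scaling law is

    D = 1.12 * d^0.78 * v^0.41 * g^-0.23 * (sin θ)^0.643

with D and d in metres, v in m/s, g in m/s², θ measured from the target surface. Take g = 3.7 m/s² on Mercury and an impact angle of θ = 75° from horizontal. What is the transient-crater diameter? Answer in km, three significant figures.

In SI units: v = 38800 m/s.
d^0.78 = 964^0.78 = 212.6
v^0.41 = 38800^0.41 = 76.11
g^-0.23 = 3.7^-0.23 = 0.7401
(sin 75°)^0.643 = 0.9659^0.643 = 0.9779
D = 1.12 × 212.6 × 76.11 × 0.7401 × 0.9779 = 13116 m
   = 13.12 km

D ≈ 13.1 km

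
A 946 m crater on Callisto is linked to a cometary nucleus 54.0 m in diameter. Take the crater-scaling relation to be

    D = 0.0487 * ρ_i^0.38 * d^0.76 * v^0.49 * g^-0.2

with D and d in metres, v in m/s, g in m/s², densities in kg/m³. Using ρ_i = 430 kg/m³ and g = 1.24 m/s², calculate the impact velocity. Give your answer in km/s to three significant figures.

v ≈ 11.5 km/s

Rearranging for v: v = [D / (0.0487 · 430^0.38 · 54^0.76 · 1.24^-0.2)]^(1/0.49).
430^0.38 = 10.02
54^0.76 = 20.73
1.24^-0.2 = 0.9579
Denominator = 0.0487 × 10.02 × 20.73 × 0.9579 = 9.690
D / 9.690 = 946 / 9.690 = 97.63
v = 97.63^(1/0.49) = 97.63^2.0408 = 11491 m/s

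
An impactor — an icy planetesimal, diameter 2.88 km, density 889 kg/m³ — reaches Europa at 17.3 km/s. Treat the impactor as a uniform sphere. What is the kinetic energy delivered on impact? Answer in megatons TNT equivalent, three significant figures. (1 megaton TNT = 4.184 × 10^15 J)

E ≈ 3.98 × 10^5 Mt TNT

d = 2880 m; v = 17300 m/s.
Mass m = (π/6) ρ d³ = (π/6) × 889 × (2880)³ = 1.112 × 10^13 kg
E = ½ m v² = 0.5 × 1.112 × 10^13 × (17300)² = 1.664 × 10^21 J
   = 1.664 × 10^21 / 4.184×10^15 = 3.977 × 10^5 Mt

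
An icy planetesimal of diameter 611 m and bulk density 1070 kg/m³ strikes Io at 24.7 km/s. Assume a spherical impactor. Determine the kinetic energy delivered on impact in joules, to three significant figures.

E ≈ 3.90 × 10^19 J

v = 24700 m/s.
Mass m = (π/6) ρ d³ = (π/6) × 1070 × (611)³ = 1.278 × 10^11 kg
E = ½ m v² = 0.5 × 1.278 × 10^11 × (24700)² = 3.898 × 10^19 J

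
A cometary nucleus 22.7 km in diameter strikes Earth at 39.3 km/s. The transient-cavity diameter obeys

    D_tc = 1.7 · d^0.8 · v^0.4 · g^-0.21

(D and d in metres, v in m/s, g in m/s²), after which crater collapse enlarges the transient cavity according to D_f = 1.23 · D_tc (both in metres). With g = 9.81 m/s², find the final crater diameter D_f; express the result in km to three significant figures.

D_f ≈ 272 km

In SI: d = 22700 m, v = 39300 m/s.
d^0.8 = 22700^0.8 = 3054
v^0.4 = 39300^0.4 = 68.83
g^-0.21 = 9.81^-0.21 = 0.6191
D_tc = 1.7 × 3054 × 68.83 × 0.6191 = 2.212 × 10^5 m
D_f = 1.23 × 2.212 × 10^5 = 2.721 × 10^5 m
     = 272.1 km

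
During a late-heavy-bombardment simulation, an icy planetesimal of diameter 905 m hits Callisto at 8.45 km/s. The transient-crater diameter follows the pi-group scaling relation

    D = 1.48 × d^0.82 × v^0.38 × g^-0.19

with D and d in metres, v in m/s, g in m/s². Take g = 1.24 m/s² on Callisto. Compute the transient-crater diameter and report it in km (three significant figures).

In SI units: v = 8450 m/s.
d^0.82 = 905^0.82 = 265.7
v^0.38 = 8450^0.38 = 31.06
g^-0.19 = 1.24^-0.19 = 0.9600
D = 1.48 × 265.7 × 31.06 × 0.9600 = 11725 m
   = 11.73 km

D ≈ 11.7 km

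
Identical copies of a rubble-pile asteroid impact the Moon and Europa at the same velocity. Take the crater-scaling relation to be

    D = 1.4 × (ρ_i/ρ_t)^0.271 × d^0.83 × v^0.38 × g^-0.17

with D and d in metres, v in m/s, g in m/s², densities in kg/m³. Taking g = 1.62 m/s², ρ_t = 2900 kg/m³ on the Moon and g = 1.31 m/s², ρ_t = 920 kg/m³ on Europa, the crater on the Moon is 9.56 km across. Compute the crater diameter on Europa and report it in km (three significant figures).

The impactor-only factors (d, v, ρ_i) cancel in the ratio, leaving D_Europa/D_Moon = (g_Europa/g_Moon)^-0.17 · (ρ_t,Moon/ρ_t,Europa)^0.271.
(1.31/1.62)^-0.17 = 0.8086^-0.17 = 1.037
(2900/920)^0.271 = 3.152^0.271 = 1.365
Ratio = 1.037 × 1.365 = 1.416
D_Europa = 1.416 × 9.56 km = 13.5 km

D ≈ 13.5 km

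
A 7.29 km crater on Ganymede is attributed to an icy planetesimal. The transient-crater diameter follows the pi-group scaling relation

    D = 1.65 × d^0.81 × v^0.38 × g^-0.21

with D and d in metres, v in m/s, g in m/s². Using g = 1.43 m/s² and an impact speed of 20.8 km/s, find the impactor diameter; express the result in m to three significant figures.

d ≈ 327 m

Rearranging for d: d = [D / (1.65 · 20800^0.38 · 1.43^-0.21)]^(1/0.81).
D = 7290 m.
20800^0.38 = 43.74
1.43^-0.21 = 0.9276
Denominator = 1.65 × 43.74 × 0.9276 = 66.95
D / 66.95 = 7290 / 66.95 = 108.9
d = 108.9^(1/0.81) = 108.9^1.2346 = 327.3 m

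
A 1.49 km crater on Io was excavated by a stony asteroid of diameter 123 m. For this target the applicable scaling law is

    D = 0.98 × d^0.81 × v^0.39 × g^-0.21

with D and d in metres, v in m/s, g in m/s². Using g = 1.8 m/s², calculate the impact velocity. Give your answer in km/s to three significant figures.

Rearranging for v: v = [D / (0.98 · 123^0.81 · 1.8^-0.21)]^(1/0.39).
D = 1490 m.
123^0.81 = 49.30
1.8^-0.21 = 0.8839
Denominator = 0.98 × 49.30 × 0.8839 = 42.70
D / 42.70 = 1490 / 42.70 = 34.89
v = 34.89^(1/0.39) = 34.89^2.5641 = 9029 m/s

v ≈ 9.03 km/s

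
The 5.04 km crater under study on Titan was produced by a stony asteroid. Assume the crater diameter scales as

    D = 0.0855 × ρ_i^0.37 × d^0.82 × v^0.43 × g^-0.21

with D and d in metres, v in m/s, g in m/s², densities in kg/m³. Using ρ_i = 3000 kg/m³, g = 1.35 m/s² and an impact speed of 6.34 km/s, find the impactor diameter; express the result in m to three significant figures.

Rearranging for d: d = [D / (0.0855 · 3000^0.37 · 6340^0.43 · 1.35^-0.21)]^(1/0.82).
D = 5040 m.
3000^0.37 = 19.34
6340^0.43 = 43.14
1.35^-0.21 = 0.9389
Denominator = 0.0855 × 19.34 × 43.14 × 0.9389 = 66.98
D / 66.98 = 5040 / 66.98 = 75.25
d = 75.25^(1/0.82) = 75.25^1.2195 = 194.3 m

d ≈ 194 m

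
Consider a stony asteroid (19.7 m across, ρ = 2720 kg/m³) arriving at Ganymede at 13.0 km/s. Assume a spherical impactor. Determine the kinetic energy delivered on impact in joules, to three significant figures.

v = 13000 m/s.
Mass m = (π/6) ρ d³ = (π/6) × 2720 × (19.7)³ = 1.089 × 10^7 kg
E = ½ m v² = 0.5 × 1.089 × 10^7 × (13000)² = 9.202 × 10^14 J

E ≈ 9.20 × 10^14 J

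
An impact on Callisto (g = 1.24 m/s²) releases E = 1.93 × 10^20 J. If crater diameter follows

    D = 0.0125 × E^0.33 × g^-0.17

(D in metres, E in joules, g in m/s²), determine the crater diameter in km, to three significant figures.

D ≈ 59.6 km

E^0.33 = (1.93 × 10^20)^0.33 = 4.946 × 10^6
g^-0.17 = 1.24^-0.17 = 0.9641
D = 0.0125 × 4.946 × 10^6 × 0.9641 = 59605 m
   = 59.61 km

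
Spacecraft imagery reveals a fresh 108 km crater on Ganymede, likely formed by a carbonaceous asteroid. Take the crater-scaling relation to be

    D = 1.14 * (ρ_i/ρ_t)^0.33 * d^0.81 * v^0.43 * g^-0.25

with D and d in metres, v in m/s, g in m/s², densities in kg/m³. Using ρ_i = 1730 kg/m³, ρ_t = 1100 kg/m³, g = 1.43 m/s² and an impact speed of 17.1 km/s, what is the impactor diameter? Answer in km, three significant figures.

Rearranging for d: d = [D / (1.14 · (1730/1100)^0.33 · 17100^0.43 · 1.43^-0.25)]^(1/0.81).
D = 108000 m.
(1730/1100)^0.33 = 1.161
17100^0.43 = 66.10
1.43^-0.25 = 0.9145
Denominator = 1.14 × 1.161 × 66.10 × 0.9145 = 80.01
D / 80.01 = 108000 / 80.01 = 1350
d = 1350^(1/0.81) = 1350^1.2346 = 7323 m

d ≈ 7.32 km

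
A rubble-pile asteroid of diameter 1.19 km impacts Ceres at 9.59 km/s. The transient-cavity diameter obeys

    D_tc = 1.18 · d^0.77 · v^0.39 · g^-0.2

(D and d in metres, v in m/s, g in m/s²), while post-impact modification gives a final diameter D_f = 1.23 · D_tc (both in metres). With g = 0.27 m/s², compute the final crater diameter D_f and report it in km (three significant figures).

D_f ≈ 15.7 km

In SI: d = 1190 m, v = 9590 m/s.
d^0.77 = 1190^0.77 = 233.4
v^0.39 = 9590^0.39 = 35.72
g^-0.2 = 0.27^-0.2 = 1.299
D_tc = 1.18 × 233.4 × 35.72 × 1.299 = 12780 m
D_f = 1.23 × 12780 = 15719 m
     = 15.72 km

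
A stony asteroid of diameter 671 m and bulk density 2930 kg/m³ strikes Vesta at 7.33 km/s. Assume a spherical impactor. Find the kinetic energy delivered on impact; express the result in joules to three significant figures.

v = 7330 m/s.
Mass m = (π/6) ρ d³ = (π/6) × 2930 × (671)³ = 4.635 × 10^11 kg
E = ½ m v² = 0.5 × 4.635 × 10^11 × (7330)² = 1.245 × 10^19 J

E ≈ 1.25 × 10^19 J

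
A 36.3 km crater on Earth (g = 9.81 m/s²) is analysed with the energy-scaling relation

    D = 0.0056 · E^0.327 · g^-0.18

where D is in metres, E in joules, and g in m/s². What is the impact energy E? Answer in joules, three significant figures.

E ≈ 2.38 × 10^21 J

Rearranging: E = [D / (0.0056 · g^-0.18)]^(1/0.327).
D = 36300 m.
g^-0.18 = 9.81^-0.18 = 0.6630
D / (0.0056 × 0.6630) = 36300 / (3.713 × 10^-3) = 9.776 × 10^6
E = (9.776 × 10^6)^3.0581 = 2.380 × 10^21 J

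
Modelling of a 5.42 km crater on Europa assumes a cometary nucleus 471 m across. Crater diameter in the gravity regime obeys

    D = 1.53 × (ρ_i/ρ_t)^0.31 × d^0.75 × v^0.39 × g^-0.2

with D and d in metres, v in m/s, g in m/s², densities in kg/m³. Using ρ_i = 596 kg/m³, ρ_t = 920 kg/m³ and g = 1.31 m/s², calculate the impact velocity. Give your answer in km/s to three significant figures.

Rearranging for v: v = [D / (1.53 · (596/920)^0.31 · 471^0.75 · 1.31^-0.2)]^(1/0.39).
D = 5420 m.
(596/920)^0.31 = 0.8741
471^0.75 = 101.1
1.31^-0.2 = 0.9474
Denominator = 1.53 × 0.8741 × 101.1 × 0.9474 = 128.1
D / 128.1 = 5420 / 128.1 = 42.31
v = 42.31^(1/0.39) = 42.31^2.5641 = 14803 m/s

v ≈ 14.8 km/s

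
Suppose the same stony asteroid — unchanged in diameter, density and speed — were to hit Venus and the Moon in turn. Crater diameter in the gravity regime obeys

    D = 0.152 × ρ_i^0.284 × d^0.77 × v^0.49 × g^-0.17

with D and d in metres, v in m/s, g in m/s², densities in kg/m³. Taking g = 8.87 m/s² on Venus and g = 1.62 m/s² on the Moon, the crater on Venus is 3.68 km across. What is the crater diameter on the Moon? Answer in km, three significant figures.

D ≈ 4.91 km

All impactor-dependent factors cancel in the ratio, leaving D_Moon/D_Venus = (g_Moon/g_Venus)^-0.17.
(1.62/8.87)^-0.17 = 0.1826^-0.17 = 1.335
D_Moon = 1.335 × 3.68 km = 4.91 km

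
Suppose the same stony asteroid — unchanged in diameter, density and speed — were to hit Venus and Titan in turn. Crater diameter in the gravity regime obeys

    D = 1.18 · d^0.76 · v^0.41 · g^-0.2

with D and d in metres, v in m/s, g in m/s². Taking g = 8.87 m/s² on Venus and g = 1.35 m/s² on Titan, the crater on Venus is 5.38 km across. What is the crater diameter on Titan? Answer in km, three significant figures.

All impactor-dependent factors cancel in the ratio, leaving D_Titan/D_Venus = (g_Titan/g_Venus)^-0.2.
(1.35/8.87)^-0.2 = 0.1522^-0.2 = 1.457
D_Titan = 1.457 × 5.38 km = 7.84 km

D ≈ 7.84 km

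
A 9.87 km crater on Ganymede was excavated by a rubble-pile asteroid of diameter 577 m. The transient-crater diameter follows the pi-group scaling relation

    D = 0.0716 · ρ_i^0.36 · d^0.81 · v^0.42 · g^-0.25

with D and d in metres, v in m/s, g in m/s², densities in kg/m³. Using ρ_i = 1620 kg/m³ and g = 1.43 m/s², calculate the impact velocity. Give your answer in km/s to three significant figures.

Rearranging for v: v = [D / (0.0716 · 1620^0.36 · 577^0.81 · 1.43^-0.25)]^(1/0.42).
D = 9870 m.
1620^0.36 = 14.30
577^0.81 = 172.4
1.43^-0.25 = 0.9145
Denominator = 0.0716 × 14.30 × 172.4 × 0.9145 = 161.4
D / 161.4 = 9870 / 161.4 = 61.15
v = 61.15^(1/0.42) = 61.15^2.381 = 17923 m/s

v ≈ 17.9 km/s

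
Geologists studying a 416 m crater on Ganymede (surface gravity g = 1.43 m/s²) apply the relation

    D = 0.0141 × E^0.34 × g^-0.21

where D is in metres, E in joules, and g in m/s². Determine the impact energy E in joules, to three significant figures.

Rearranging: E = [D / (0.0141 · g^-0.21)]^(1/0.34).
g^-0.21 = 1.43^-0.21 = 0.9276
D / (0.0141 × 0.9276) = 416 / (0.01308) = 3.180 × 10^4
E = (3.180 × 10^4)^2.9412 = 1.748 × 10^13 J

E ≈ 1.75 × 10^13 J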